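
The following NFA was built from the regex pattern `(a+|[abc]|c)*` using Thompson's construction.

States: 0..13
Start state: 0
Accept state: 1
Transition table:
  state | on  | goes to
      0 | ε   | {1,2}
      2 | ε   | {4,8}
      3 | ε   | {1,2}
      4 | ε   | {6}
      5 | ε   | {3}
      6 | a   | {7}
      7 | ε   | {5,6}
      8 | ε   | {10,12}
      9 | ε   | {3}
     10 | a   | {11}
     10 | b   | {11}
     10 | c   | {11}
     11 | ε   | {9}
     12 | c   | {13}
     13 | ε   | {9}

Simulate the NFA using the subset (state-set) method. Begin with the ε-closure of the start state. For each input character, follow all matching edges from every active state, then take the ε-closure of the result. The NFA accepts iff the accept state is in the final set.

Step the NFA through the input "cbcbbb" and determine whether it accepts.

start: ε-closure({0}) = {0,1,2,4,6,8,10,12}
'c' @ 1: {1,2,3,4,6,8,9,10,11,12,13}  [accepting]
'b' @ 2: {1,2,3,4,6,8,9,10,11,12}  [accepting]
'c' @ 3: {1,2,3,4,6,8,9,10,11,12,13}  [accepting]
'b' @ 4: {1,2,3,4,6,8,9,10,11,12}  [accepting]
'b' @ 5: {1,2,3,4,6,8,9,10,11,12}  [accepting]
'b' @ 6: {1,2,3,4,6,8,9,10,11,12}  [accepting]
final: {1,2,3,4,6,8,9,10,11,12}; accept 1 in set

Answer: ACCEPT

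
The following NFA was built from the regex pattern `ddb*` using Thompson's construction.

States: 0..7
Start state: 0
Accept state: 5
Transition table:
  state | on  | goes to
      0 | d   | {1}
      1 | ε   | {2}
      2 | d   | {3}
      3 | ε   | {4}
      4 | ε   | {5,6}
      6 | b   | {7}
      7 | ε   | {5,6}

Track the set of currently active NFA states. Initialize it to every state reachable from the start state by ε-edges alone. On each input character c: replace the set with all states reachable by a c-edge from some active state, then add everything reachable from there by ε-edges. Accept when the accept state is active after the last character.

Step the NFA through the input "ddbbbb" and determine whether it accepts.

Answer: ACCEPT

Trace:
initial (ε-close {0}): {0}
'd' @ 1: {1,2}
'd' @ 2: {3,4,5,6}  ✓accept
'b' @ 3: {5,6,7}  ✓accept
'b' @ 4: {5,6,7}  ✓accept
'b' @ 5: {5,6,7}  ✓accept
'b' @ 6: {5,6,7}  ✓accept
final: {5,6,7}; accept 5 in set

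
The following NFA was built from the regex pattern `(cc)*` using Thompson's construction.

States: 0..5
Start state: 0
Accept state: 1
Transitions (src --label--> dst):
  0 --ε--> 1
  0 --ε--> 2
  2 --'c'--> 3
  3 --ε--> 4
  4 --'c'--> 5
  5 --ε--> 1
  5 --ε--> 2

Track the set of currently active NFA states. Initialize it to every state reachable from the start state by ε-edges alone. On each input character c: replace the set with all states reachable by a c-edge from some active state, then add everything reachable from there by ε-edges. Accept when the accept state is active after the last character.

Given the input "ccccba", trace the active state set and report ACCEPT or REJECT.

initial (ε-close {0}): {0,1,2}
'c' @ 1: {3,4}
'c' @ 2: {1,2,5}  (accept∈set)
'c' @ 3: {3,4}
'c' @ 4: {1,2,5}  (accept∈set)
'b' @ 5: {}  — state set empty
rest 'a' ignored (set empty)
after full input: {}  (accept=1 not in)

Answer: REJECT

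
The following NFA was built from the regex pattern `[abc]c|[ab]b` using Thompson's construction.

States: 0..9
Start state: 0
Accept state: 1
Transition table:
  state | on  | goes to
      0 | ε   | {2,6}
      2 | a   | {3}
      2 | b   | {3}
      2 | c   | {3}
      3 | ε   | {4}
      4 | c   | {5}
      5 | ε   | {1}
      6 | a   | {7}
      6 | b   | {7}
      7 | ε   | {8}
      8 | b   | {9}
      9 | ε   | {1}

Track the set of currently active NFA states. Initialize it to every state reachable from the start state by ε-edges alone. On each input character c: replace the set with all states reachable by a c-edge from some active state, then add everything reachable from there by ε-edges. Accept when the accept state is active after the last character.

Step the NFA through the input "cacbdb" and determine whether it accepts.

Answer: REJECT

Steps:
initial (ε-close {0}): {0,2,6}
'c' @ 1: {3,4}
'a' @ 2: {}  — dead — no transitions
rest 'cbdb' ignored (set empty)
end set {} — state 1 not in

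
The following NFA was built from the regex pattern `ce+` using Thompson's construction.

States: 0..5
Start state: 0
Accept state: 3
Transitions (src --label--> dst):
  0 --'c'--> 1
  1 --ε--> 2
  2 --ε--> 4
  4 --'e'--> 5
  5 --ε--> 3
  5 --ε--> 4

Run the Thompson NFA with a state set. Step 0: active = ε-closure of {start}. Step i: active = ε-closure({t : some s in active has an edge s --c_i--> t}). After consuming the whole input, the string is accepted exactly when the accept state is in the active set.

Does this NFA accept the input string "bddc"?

Answer: REJECT

Derivation:
S₀ = ε-closure({0}) = {0}
'b' @ 1: {}  — state set empty
rest 'ddc' ignored (set empty)
final: {}; accept 3 not in set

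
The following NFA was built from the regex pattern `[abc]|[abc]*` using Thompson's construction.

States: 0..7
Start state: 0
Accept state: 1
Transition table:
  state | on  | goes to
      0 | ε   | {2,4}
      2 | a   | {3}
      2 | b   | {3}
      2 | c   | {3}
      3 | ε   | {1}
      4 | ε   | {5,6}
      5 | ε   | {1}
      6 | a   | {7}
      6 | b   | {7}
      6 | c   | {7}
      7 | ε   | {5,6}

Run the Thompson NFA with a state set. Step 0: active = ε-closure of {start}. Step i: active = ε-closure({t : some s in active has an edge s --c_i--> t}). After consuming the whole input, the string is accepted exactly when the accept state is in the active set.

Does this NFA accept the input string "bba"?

initial (ε-close {0}): {0,1,2,4,5,6}
'b' @ 1: {1,3,5,6,7}  ✓accept
'b' @ 2: {1,5,6,7}  ✓accept
'a' @ 3: {1,5,6,7}  ✓accept
after full input: {1,5,6,7}  (accept=1 in)

Answer: ACCEPT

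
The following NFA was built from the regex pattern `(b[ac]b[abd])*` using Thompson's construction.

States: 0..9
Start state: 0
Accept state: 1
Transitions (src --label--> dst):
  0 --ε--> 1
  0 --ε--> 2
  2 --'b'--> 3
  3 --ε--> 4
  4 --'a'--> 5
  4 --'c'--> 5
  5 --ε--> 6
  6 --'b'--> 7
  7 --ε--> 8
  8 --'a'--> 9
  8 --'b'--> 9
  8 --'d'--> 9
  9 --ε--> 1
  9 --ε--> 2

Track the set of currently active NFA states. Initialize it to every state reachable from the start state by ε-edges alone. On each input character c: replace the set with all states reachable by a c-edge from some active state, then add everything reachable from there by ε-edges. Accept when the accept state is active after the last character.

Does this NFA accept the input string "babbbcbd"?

S₀ = ε-closure({0}) = {0,1,2}
'b' @ 1: {3,4}
'a' @ 2: {5,6}
'b' @ 3: {7,8}
'b' @ 4: {1,2,9}  ✓accept
'b' @ 5: {3,4}
'c' @ 6: {5,6}
'b' @ 7: {7,8}
'd' @ 8: {1,2,9}  ✓accept
after full input: {1,2,9}  (accept=1 in)

Answer: ACCEPT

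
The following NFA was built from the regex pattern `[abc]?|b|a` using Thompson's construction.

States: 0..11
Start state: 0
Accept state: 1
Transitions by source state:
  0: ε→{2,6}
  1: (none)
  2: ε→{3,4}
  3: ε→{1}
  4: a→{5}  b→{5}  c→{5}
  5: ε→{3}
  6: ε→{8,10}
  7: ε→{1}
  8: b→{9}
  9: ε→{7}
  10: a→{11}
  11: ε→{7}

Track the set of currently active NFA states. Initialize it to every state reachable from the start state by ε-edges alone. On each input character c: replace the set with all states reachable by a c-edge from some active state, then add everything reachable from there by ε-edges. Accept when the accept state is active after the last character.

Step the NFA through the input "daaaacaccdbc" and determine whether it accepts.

S₀ = ε-closure({0}) = {0,1,2,3,4,6,8,10}
'd' @ 1: {}  — dead — no transitions
rest 'aaaacaccdbc' ignored (set empty)
after full input: {}  (accept=1 not in)

Answer: REJECT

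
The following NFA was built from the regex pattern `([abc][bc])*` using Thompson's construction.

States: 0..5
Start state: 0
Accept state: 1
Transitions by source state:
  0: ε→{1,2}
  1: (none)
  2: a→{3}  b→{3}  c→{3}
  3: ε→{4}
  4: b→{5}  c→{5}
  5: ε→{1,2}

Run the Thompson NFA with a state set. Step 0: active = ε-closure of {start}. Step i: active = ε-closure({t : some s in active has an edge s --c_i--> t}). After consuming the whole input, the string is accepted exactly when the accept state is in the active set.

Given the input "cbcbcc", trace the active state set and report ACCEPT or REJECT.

Answer: ACCEPT

Derivation:
S₀ = ε-closure({0}) = {0,1,2}
'c' @ 1: {3,4}
'b' @ 2: {1,2,5}  [accepting]
'c' @ 3: {3,4}
'b' @ 4: {1,2,5}  [accepting]
'c' @ 5: {3,4}
'c' @ 6: {1,2,5}  [accepting]
end set {1,2,5} — state 1 in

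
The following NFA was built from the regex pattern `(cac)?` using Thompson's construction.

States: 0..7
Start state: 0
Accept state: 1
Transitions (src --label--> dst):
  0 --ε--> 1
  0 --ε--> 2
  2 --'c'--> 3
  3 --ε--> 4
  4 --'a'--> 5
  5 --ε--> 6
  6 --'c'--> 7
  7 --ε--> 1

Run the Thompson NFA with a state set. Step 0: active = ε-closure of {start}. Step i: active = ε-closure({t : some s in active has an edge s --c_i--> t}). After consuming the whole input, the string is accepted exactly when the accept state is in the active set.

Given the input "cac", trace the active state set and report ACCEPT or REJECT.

S₀ = ε-closure({0}) = {0,1,2}
'c' @ 1: {3,4}
'a' @ 2: {5,6}
'c' @ 3: {1,7}  ✓accept
after full input: {1,7}  (accept=1 in)

Answer: ACCEPT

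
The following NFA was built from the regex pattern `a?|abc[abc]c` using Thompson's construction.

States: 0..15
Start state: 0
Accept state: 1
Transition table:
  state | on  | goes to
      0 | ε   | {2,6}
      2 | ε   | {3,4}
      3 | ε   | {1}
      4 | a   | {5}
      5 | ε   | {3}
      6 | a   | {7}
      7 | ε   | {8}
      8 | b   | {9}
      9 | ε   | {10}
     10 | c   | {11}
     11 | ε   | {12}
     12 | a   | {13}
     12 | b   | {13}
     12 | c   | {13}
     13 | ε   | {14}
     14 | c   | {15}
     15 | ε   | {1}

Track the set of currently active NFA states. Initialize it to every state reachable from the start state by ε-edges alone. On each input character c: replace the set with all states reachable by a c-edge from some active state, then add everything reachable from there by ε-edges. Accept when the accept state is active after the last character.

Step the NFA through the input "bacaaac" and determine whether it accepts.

Answer: REJECT

Trace:
start: ε-closure({0}) = {0,1,2,3,4,6}
'b' @ 1: {}  — state set empty
rest 'acaaac' ignored (set empty)
end set {} — state 1 not in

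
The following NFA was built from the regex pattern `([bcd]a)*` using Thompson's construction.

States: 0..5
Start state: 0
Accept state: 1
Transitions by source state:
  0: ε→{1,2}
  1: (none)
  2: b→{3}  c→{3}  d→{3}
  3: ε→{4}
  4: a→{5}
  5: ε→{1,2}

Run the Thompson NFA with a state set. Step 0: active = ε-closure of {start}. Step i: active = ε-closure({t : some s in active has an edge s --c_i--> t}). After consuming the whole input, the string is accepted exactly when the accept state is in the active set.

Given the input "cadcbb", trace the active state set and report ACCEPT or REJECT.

Answer: REJECT

Steps:
initial (ε-close {0}): {0,1,2}
'c' @ 1: {3,4}
'a' @ 2: {1,2,5}  ✓accept
'd' @ 3: {3,4}
'c' @ 4: {}  — no active states
rest 'bb' ignored (set empty)
end set {} — state 1 not in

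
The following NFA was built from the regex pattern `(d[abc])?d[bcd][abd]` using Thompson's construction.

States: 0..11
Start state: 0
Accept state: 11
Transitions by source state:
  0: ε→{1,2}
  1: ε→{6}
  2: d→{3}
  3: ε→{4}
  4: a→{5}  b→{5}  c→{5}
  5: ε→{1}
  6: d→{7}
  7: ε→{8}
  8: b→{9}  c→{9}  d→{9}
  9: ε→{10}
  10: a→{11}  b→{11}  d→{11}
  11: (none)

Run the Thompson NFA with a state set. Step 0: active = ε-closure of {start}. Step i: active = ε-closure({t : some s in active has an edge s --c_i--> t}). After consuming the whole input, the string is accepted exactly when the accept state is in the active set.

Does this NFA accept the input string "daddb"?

initial (ε-close {0}): {0,1,2,6}
'd' @ 1: {3,4,7,8}
'a' @ 2: {1,5,6}
'd' @ 3: {7,8}
'd' @ 4: {9,10}
'b' @ 5: {11}  ✓accept
final: {11}; accept 11 in set

Answer: ACCEPT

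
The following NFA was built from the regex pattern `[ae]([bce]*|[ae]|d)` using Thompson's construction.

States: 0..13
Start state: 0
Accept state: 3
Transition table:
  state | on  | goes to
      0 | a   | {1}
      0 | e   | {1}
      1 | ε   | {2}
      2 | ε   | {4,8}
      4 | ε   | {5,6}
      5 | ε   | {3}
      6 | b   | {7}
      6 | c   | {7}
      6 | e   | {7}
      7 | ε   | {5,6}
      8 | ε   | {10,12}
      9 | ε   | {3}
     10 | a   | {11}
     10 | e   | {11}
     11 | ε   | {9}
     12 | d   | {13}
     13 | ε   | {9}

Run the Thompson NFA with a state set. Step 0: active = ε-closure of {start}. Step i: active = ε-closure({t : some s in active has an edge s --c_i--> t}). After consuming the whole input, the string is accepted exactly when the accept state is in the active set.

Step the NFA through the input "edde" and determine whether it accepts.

start: ε-closure({0}) = {0}
'e' @ 1: {1,2,3,4,5,6,8,10,12}  (accept∈set)
'd' @ 2: {3,9,13}  (accept∈set)
'd' @ 3: {}  — no active states
rest 'e' ignored (set empty)
end set {} — state 3 not in

Answer: REJECT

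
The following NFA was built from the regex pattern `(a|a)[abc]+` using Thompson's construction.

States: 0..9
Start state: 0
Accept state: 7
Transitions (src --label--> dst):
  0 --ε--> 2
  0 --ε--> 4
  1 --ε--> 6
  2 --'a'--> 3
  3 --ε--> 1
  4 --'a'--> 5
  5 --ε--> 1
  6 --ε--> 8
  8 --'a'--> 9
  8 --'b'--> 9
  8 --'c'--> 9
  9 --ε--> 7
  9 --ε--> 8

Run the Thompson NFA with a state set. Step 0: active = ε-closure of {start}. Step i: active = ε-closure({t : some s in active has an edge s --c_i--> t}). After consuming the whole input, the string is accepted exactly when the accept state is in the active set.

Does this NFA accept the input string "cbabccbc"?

S₀ = ε-closure({0}) = {0,2,4}
'c' @ 1: {}  — dead — no transitions
rest 'babccbc' ignored (set empty)
after full input: {}  (accept=7 not in)

Answer: REJECT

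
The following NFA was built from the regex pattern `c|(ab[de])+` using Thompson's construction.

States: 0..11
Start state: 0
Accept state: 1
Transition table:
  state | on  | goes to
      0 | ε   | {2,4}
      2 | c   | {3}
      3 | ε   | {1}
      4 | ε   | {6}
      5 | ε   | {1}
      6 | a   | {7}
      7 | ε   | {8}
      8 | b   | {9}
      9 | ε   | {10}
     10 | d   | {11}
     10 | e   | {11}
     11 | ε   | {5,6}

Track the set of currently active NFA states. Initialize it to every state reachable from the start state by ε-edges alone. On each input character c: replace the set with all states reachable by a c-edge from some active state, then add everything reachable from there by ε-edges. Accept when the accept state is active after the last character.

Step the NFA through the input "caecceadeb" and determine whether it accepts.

Answer: REJECT

Trace:
start: ε-closure({0}) = {0,2,4,6}
'c' @ 1: {1,3}  ✓accept
'a' @ 2: {}  — state set empty
rest 'ecceadeb' ignored (set empty)
end set {} — state 1 not in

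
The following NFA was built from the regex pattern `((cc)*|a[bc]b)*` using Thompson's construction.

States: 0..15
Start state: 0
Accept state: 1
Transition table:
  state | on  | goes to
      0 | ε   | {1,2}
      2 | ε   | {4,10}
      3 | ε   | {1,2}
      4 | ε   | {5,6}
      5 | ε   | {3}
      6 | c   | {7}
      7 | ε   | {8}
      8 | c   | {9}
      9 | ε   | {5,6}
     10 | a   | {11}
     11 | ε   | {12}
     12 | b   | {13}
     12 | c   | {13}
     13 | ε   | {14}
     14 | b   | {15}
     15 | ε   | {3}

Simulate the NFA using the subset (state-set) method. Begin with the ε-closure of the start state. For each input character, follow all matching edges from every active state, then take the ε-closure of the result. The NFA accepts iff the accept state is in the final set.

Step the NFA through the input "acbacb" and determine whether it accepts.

Answer: ACCEPT

Derivation:
S₀ = ε-closure({0}) = {0,1,2,3,4,5,6,10}
'a' @ 1: {11,12}
'c' @ 2: {13,14}
'b' @ 3: {1,2,3,4,5,6,10,15}  (accept∈set)
'a' @ 4: {11,12}
'c' @ 5: {13,14}
'b' @ 6: {1,2,3,4,5,6,10,15}  (accept∈set)
end set {1,2,3,4,5,6,10,15} — state 1 in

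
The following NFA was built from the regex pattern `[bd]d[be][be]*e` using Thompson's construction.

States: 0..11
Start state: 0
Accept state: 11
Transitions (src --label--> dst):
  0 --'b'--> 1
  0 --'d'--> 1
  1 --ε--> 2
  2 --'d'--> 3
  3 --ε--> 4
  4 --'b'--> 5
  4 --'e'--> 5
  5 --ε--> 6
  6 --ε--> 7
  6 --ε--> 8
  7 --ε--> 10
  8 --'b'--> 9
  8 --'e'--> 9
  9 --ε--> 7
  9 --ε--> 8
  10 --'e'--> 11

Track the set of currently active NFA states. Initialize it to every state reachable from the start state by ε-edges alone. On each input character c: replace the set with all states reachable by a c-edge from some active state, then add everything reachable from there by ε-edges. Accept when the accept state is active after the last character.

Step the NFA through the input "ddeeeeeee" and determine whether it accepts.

Answer: ACCEPT

Derivation:
start: ε-closure({0}) = {0}
'd' @ 1: {1,2}
'd' @ 2: {3,4}
'e' @ 3: {5,6,7,8,10}
'e' @ 4: {7,8,9,10,11}  ✓accept
'e' @ 5: {7,8,9,10,11}  ✓accept
'e' @ 6: {7,8,9,10,11}  ✓accept
'e' @ 7: {7,8,9,10,11}  ✓accept
'e' @ 8: {7,8,9,10,11}  ✓accept
'e' @ 9: {7,8,9,10,11}  ✓accept
final: {7,8,9,10,11}; accept 11 in set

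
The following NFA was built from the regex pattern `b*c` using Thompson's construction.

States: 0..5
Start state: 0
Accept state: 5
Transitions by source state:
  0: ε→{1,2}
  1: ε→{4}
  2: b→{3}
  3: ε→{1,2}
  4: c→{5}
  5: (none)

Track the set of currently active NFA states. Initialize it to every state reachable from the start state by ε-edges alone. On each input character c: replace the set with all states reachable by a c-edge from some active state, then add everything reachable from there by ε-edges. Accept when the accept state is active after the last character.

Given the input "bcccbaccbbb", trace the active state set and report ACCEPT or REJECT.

Answer: REJECT

Steps:
S₀ = ε-closure({0}) = {0,1,2,4}
'b' @ 1: {1,2,3,4}
'c' @ 2: {5}  ✓accept
'c' @ 3: {}  — state set empty
rest 'cbaccbbb' ignored (set empty)
end set {} — state 5 not in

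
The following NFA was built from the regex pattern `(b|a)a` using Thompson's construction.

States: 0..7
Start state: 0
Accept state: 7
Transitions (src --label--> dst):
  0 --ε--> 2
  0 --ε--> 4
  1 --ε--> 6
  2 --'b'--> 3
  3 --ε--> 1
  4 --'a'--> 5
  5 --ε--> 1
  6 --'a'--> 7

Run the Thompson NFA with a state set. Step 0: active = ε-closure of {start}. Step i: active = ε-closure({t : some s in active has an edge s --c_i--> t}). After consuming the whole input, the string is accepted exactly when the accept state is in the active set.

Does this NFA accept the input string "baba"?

Answer: REJECT

Trace:
S₀ = ε-closure({0}) = {0,2,4}
'b' @ 1: {1,3,6}
'a' @ 2: {7}  ✓accept
'b' @ 3: {}  — no active states
rest 'a' ignored (set empty)
end set {} — state 7 not in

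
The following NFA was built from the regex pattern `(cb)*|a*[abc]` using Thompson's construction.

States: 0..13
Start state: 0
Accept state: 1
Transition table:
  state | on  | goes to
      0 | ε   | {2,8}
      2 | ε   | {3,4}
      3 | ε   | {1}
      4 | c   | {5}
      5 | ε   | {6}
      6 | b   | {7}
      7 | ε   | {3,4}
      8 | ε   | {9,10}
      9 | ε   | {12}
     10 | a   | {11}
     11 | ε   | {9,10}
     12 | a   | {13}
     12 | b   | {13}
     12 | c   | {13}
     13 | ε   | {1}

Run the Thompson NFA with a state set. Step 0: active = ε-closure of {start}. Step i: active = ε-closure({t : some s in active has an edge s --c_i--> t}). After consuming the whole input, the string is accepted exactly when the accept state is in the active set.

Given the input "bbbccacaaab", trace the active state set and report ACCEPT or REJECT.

Answer: REJECT

Trace:
start: ε-closure({0}) = {0,1,2,3,4,8,9,10,12}
'b' @ 1: {1,13}  ✓accept
'b' @ 2: {}  — state set empty
rest 'bccacaaab' ignored (set empty)
end set {} — state 1 not in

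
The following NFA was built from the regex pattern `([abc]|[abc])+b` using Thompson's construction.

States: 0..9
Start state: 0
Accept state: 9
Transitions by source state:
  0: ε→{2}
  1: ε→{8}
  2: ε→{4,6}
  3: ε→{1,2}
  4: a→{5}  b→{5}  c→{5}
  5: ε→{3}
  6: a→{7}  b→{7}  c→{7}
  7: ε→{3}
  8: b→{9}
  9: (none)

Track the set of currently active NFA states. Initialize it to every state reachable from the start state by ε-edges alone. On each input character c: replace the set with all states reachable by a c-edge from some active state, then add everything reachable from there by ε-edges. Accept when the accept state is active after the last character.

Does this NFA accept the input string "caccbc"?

Answer: REJECT

Trace:
initial (ε-close {0}): {0,2,4,6}
'c' @ 1: {1,2,3,4,5,6,7,8}
'a' @ 2: {1,2,3,4,5,6,7,8}
'c' @ 3: {1,2,3,4,5,6,7,8}
'c' @ 4: {1,2,3,4,5,6,7,8}
'b' @ 5: {1,2,3,4,5,6,7,8,9}  ✓accept
'c' @ 6: {1,2,3,4,5,6,7,8}
final: {1,2,3,4,5,6,7,8}; accept 9 not in set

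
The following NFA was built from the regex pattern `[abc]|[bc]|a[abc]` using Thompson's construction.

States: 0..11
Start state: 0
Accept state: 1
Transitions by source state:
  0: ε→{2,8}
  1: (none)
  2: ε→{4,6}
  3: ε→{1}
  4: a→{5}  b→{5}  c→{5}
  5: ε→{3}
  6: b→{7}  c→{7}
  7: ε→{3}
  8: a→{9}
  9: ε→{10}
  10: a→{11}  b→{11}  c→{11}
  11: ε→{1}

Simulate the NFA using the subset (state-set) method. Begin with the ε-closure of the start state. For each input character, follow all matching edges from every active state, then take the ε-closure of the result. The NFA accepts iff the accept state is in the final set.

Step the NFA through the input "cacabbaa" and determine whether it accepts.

Answer: REJECT

Derivation:
S₀ = ε-closure({0}) = {0,2,4,6,8}
'c' @ 1: {1,3,5,7}  (accept∈set)
'a' @ 2: {}  — dead — no transitions
rest 'cabbaa' ignored (set empty)
final: {}; accept 1 not in set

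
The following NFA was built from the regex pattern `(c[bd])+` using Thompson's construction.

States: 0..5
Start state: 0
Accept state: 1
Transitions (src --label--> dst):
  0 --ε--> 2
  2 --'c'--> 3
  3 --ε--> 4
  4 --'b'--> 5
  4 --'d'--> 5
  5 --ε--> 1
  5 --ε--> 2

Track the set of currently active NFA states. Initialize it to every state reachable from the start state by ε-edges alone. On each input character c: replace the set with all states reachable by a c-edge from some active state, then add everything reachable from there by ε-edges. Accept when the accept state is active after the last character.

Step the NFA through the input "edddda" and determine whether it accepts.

start: ε-closure({0}) = {0,2}
'e' @ 1: {}  — dead — no transitions
rest 'dddda' ignored (set empty)
end set {} — state 1 not in

Answer: REJECT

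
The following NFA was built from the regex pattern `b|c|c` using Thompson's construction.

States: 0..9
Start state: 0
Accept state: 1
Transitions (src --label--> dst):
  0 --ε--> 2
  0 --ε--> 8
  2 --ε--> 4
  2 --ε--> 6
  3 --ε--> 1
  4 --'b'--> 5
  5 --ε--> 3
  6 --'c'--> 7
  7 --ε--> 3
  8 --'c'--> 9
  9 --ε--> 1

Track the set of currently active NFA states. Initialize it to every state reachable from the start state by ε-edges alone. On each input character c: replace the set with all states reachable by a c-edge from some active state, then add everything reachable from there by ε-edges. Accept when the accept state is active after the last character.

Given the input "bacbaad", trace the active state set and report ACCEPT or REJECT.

start: ε-closure({0}) = {0,2,4,6,8}
'b' @ 1: {1,3,5}  (accept∈set)
'a' @ 2: {}  — state set empty
rest 'cbaad' ignored (set empty)
final: {}; accept 1 not in set

Answer: REJECT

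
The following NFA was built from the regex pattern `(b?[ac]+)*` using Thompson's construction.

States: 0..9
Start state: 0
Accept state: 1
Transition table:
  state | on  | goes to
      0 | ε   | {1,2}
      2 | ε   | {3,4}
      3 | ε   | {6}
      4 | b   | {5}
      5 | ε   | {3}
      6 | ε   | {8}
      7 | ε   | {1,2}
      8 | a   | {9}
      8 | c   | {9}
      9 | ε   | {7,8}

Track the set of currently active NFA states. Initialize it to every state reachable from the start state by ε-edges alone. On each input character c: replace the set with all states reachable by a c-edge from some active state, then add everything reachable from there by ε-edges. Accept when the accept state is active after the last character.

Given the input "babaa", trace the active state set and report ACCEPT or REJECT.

initial (ε-close {0}): {0,1,2,3,4,6,8}
'b' @ 1: {3,5,6,8}
'a' @ 2: {1,2,3,4,6,7,8,9}  [accepting]
'b' @ 3: {3,5,6,8}
'a' @ 4: {1,2,3,4,6,7,8,9}  [accepting]
'a' @ 5: {1,2,3,4,6,7,8,9}  [accepting]
after full input: {1,2,3,4,6,7,8,9}  (accept=1 in)

Answer: ACCEPT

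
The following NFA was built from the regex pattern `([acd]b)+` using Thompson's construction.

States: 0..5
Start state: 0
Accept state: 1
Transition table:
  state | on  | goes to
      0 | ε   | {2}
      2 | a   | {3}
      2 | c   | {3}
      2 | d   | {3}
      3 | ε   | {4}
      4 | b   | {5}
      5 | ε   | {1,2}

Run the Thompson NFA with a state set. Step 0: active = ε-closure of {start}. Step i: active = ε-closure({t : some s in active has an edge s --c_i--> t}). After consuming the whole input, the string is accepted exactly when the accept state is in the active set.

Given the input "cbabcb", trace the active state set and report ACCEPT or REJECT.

S₀ = ε-closure({0}) = {0,2}
'c' @ 1: {3,4}
'b' @ 2: {1,2,5}  [accepting]
'a' @ 3: {3,4}
'b' @ 4: {1,2,5}  [accepting]
'c' @ 5: {3,4}
'b' @ 6: {1,2,5}  [accepting]
end set {1,2,5} — state 1 in

Answer: ACCEPT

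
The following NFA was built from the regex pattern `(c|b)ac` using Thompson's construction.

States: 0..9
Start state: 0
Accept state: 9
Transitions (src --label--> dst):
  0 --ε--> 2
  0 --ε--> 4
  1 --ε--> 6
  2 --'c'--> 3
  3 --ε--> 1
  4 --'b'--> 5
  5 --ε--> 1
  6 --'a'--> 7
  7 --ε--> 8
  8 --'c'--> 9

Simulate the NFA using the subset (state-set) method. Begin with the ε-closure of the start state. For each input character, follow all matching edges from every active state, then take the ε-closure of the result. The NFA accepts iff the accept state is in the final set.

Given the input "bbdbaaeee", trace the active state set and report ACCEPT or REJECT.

start: ε-closure({0}) = {0,2,4}
'b' @ 1: {1,5,6}
'b' @ 2: {}  — dead — no transitions
rest 'dbaaeee' ignored (set empty)
end set {} — state 9 not in

Answer: REJECT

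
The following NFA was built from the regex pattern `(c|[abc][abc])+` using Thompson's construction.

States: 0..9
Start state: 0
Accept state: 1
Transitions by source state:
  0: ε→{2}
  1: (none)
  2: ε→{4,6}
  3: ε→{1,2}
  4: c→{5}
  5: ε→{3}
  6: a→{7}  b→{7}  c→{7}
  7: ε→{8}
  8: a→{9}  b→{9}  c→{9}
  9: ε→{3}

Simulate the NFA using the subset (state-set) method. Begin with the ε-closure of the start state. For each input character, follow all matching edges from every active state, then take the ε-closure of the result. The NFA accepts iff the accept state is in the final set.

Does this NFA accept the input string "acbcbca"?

S₀ = ε-closure({0}) = {0,2,4,6}
'a' @ 1: {7,8}
'c' @ 2: {1,2,3,4,6,9}  ✓accept
'b' @ 3: {7,8}
'c' @ 4: {1,2,3,4,6,9}  ✓accept
'b' @ 5: {7,8}
'c' @ 6: {1,2,3,4,6,9}  ✓accept
'a' @ 7: {7,8}
after full input: {7,8}  (accept=1 not in)

Answer: REJECT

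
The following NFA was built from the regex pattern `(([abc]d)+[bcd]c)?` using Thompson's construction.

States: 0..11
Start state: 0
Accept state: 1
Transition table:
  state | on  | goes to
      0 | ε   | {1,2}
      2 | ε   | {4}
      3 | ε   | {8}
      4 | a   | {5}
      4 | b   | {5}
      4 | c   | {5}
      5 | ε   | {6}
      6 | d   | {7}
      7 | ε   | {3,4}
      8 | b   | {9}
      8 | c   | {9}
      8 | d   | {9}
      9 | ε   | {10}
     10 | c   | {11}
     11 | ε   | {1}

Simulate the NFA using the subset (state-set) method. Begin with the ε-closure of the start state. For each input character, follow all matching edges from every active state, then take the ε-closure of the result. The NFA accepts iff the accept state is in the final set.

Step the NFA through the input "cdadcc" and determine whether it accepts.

Answer: ACCEPT

Steps:
S₀ = ε-closure({0}) = {0,1,2,4}
'c' @ 1: {5,6}
'd' @ 2: {3,4,7,8}
'a' @ 3: {5,6}
'd' @ 4: {3,4,7,8}
'c' @ 5: {5,6,9,10}
'c' @ 6: {1,11}  [accepting]
end set {1,11} — state 1 in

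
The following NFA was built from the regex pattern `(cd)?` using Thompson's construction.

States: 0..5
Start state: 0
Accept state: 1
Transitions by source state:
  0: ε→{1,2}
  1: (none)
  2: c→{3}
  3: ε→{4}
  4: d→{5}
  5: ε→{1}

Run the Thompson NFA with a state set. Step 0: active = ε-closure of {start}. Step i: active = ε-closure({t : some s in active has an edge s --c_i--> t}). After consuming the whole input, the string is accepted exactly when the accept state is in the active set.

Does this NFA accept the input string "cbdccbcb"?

Answer: REJECT

Trace:
start: ε-closure({0}) = {0,1,2}
'c' @ 1: {3,4}
'b' @ 2: {}  — no active states
rest 'dccbcb' ignored (set empty)
end set {} — state 1 not in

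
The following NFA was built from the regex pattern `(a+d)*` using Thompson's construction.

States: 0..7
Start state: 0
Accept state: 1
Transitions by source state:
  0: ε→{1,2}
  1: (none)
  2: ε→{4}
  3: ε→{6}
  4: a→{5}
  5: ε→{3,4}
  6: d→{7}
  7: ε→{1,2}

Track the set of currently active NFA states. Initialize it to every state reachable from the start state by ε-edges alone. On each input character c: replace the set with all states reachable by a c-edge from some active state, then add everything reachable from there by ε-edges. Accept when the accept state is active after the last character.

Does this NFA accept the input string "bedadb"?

start: ε-closure({0}) = {0,1,2,4}
'b' @ 1: {}  — dead — no transitions
rest 'edadb' ignored (set empty)
after full input: {}  (accept=1 not in)

Answer: REJECT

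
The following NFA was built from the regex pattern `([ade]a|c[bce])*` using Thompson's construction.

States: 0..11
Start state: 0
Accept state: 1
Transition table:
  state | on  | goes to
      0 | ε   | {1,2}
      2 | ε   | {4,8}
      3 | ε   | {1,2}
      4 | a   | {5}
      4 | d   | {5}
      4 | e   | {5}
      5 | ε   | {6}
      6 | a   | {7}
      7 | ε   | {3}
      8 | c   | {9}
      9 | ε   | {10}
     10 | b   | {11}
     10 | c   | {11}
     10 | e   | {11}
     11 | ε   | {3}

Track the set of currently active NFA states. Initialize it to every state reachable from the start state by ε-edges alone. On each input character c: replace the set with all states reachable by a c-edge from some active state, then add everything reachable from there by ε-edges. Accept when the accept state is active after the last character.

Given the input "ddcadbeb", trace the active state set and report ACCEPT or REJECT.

S₀ = ε-closure({0}) = {0,1,2,4,8}
'd' @ 1: {5,6}
'd' @ 2: {}  — no active states
rest 'cadbeb' ignored (set empty)
final: {}; accept 1 not in set

Answer: REJECT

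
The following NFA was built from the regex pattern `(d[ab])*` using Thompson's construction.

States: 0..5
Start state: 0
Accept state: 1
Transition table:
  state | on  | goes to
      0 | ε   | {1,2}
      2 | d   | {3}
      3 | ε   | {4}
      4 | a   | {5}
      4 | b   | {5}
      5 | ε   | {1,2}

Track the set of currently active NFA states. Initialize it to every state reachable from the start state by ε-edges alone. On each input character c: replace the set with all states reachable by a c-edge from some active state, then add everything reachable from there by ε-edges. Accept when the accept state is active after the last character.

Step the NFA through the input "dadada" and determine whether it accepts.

initial (ε-close {0}): {0,1,2}
'd' @ 1: {3,4}
'a' @ 2: {1,2,5}  [accepting]
'd' @ 3: {3,4}
'a' @ 4: {1,2,5}  [accepting]
'd' @ 5: {3,4}
'a' @ 6: {1,2,5}  [accepting]
end set {1,2,5} — state 1 in

Answer: ACCEPT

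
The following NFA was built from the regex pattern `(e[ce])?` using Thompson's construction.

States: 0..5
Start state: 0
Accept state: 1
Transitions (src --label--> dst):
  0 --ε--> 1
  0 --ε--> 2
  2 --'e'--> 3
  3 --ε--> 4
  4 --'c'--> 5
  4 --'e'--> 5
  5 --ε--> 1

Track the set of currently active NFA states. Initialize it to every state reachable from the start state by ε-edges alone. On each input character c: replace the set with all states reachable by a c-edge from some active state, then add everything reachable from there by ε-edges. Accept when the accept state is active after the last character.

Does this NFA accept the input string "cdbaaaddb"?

Answer: REJECT

Trace:
S₀ = ε-closure({0}) = {0,1,2}
'c' @ 1: {}  — state set empty
rest 'dbaaaddb' ignored (set empty)
after full input: {}  (accept=1 not in)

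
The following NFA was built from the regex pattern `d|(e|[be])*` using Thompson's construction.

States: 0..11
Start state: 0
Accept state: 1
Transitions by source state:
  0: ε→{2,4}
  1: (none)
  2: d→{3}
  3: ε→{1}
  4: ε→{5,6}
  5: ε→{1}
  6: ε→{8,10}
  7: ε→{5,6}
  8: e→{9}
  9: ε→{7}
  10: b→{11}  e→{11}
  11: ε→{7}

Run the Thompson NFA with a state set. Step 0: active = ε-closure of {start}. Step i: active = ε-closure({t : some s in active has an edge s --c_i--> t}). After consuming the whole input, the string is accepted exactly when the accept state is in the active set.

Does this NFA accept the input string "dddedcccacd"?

start: ε-closure({0}) = {0,1,2,4,5,6,8,10}
'd' @ 1: {1,3}  ✓accept
'd' @ 2: {}  — no active states
rest 'dedcccacd' ignored (set empty)
end set {} — state 1 not in

Answer: REJECT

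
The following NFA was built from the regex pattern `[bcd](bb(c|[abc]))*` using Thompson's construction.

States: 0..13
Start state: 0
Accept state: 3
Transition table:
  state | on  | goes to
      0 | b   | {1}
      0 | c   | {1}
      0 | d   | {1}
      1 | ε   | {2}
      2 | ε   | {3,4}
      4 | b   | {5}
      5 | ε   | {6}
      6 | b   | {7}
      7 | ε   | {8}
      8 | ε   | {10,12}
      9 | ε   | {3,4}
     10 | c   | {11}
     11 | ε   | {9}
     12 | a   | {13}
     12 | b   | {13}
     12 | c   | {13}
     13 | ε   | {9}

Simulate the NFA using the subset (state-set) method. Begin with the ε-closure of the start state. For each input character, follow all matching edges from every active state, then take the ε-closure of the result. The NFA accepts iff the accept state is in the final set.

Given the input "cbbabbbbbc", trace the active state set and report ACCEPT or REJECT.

S₀ = ε-closure({0}) = {0}
'c' @ 1: {1,2,3,4}  ✓accept
'b' @ 2: {5,6}
'b' @ 3: {7,8,10,12}
'a' @ 4: {3,4,9,13}  ✓accept
'b' @ 5: {5,6}
'b' @ 6: {7,8,10,12}
'b' @ 7: {3,4,9,13}  ✓accept
'b' @ 8: {5,6}
'b' @ 9: {7,8,10,12}
'c' @ 10: {3,4,9,11,13}  ✓accept
after full input: {3,4,9,11,13}  (accept=3 in)

Answer: ACCEPT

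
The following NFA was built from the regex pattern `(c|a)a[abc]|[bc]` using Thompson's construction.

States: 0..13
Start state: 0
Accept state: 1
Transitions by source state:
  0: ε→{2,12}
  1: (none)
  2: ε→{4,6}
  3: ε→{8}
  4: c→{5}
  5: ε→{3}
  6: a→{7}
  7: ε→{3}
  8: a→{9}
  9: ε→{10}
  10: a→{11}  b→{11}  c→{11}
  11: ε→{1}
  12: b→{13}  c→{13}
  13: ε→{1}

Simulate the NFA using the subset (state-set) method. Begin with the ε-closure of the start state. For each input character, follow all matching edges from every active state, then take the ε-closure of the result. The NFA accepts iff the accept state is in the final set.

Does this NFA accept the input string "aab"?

S₀ = ε-closure({0}) = {0,2,4,6,12}
'a' @ 1: {3,7,8}
'a' @ 2: {9,10}
'b' @ 3: {1,11}  (accept∈set)
final: {1,11}; accept 1 in set

Answer: ACCEPT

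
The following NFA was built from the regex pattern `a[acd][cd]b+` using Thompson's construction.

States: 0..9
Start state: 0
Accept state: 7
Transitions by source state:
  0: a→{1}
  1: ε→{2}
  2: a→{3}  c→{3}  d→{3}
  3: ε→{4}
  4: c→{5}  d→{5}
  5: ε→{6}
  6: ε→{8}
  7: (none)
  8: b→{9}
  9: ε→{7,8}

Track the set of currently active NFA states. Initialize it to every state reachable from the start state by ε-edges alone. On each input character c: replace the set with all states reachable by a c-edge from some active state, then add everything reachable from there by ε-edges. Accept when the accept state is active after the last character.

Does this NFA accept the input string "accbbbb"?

initial (ε-close {0}): {0}
'a' @ 1: {1,2}
'c' @ 2: {3,4}
'c' @ 3: {5,6,8}
'b' @ 4: {7,8,9}  (accept∈set)
'b' @ 5: {7,8,9}  (accept∈set)
'b' @ 6: {7,8,9}  (accept∈set)
'b' @ 7: {7,8,9}  (accept∈set)
final: {7,8,9}; accept 7 in set

Answer: ACCEPT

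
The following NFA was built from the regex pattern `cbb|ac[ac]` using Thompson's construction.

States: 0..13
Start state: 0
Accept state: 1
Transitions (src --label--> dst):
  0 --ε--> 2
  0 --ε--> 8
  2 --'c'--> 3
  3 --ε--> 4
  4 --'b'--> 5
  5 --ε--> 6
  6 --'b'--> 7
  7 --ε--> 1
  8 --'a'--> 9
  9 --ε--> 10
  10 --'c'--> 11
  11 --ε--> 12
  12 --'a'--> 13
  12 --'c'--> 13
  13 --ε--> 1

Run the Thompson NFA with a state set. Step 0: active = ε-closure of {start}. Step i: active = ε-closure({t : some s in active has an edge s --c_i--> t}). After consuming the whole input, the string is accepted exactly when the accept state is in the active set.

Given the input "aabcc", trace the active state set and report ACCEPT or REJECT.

start: ε-closure({0}) = {0,2,8}
'a' @ 1: {9,10}
'a' @ 2: {}  — dead — no transitions
rest 'bcc' ignored (set empty)
final: {}; accept 1 not in set

Answer: REJECT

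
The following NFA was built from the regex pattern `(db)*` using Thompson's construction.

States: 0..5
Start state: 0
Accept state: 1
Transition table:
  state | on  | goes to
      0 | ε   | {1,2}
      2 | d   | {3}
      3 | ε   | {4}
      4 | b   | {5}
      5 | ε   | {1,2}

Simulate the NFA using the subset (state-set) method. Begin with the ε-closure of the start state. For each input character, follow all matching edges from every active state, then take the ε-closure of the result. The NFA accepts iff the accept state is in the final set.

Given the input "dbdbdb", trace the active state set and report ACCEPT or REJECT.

Answer: ACCEPT

Trace:
start: ε-closure({0}) = {0,1,2}
'd' @ 1: {3,4}
'b' @ 2: {1,2,5}  ✓accept
'd' @ 3: {3,4}
'b' @ 4: {1,2,5}  ✓accept
'd' @ 5: {3,4}
'b' @ 6: {1,2,5}  ✓accept
after full input: {1,2,5}  (accept=1 in)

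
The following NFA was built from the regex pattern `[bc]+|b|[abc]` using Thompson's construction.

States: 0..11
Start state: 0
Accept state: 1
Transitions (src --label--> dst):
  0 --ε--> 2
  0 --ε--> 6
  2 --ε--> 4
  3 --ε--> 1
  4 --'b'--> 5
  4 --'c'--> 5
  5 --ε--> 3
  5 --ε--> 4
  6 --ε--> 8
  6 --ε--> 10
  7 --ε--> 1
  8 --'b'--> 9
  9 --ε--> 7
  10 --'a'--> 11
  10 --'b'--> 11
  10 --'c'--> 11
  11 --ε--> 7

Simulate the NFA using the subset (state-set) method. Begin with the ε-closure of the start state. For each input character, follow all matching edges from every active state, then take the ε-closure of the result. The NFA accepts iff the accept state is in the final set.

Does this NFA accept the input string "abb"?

Answer: REJECT

Steps:
start: ε-closure({0}) = {0,2,4,6,8,10}
'a' @ 1: {1,7,11}  (accept∈set)
'b' @ 2: {}  — dead — no transitions
rest 'b' ignored (set empty)
after full input: {}  (accept=1 not in)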